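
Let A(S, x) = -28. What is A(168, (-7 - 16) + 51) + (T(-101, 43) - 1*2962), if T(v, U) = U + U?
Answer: -2904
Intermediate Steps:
T(v, U) = 2*U
A(168, (-7 - 16) + 51) + (T(-101, 43) - 1*2962) = -28 + (2*43 - 1*2962) = -28 + (86 - 2962) = -28 - 2876 = -2904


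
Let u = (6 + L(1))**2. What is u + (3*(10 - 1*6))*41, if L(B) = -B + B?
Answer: 528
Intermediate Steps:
L(B) = 0
u = 36 (u = (6 + 0)**2 = 6**2 = 36)
u + (3*(10 - 1*6))*41 = 36 + (3*(10 - 1*6))*41 = 36 + (3*(10 - 6))*41 = 36 + (3*4)*41 = 36 + 12*41 = 36 + 492 = 528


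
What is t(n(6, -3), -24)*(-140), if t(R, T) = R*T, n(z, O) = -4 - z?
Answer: -33600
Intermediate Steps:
t(n(6, -3), -24)*(-140) = ((-4 - 1*6)*(-24))*(-140) = ((-4 - 6)*(-24))*(-140) = -10*(-24)*(-140) = 240*(-140) = -33600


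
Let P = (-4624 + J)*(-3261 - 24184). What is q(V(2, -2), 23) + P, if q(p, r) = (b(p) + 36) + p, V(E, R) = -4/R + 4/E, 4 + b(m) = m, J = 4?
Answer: 126795940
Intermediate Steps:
b(m) = -4 + m
q(p, r) = 32 + 2*p (q(p, r) = ((-4 + p) + 36) + p = (32 + p) + p = 32 + 2*p)
P = 126795900 (P = (-4624 + 4)*(-3261 - 24184) = -4620*(-27445) = 126795900)
q(V(2, -2), 23) + P = (32 + 2*(-4/(-2) + 4/2)) + 126795900 = (32 + 2*(-4*(-½) + 4*(½))) + 126795900 = (32 + 2*(2 + 2)) + 126795900 = (32 + 2*4) + 126795900 = (32 + 8) + 126795900 = 40 + 126795900 = 126795940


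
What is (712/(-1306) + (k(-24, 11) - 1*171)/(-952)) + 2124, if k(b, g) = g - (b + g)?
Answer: 188593489/88808 ≈ 2123.6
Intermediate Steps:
k(b, g) = -b (k(b, g) = g + (-b - g) = -b)
(712/(-1306) + (k(-24, 11) - 1*171)/(-952)) + 2124 = (712/(-1306) + (-1*(-24) - 1*171)/(-952)) + 2124 = (712*(-1/1306) + (24 - 171)*(-1/952)) + 2124 = (-356/653 - 147*(-1/952)) + 2124 = (-356/653 + 21/136) + 2124 = -34703/88808 + 2124 = 188593489/88808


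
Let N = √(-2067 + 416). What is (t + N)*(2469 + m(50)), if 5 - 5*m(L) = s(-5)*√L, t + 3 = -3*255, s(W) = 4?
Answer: -2*(768 - I*√1651)*(1235 - 2*√2) ≈ -1.8926e+6 + 1.0013e+5*I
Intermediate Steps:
t = -768 (t = -3 - 3*255 = -3 - 765 = -768)
m(L) = 1 - 4*√L/5
N = I*√1651 (N = √(-1651) = I*√1651 ≈ 40.633*I)
(t + N)*(2469 + m(50)) = (-768 + I*√1651)*(2469 + (1 - 4*√2)) = (-768 + I*√1651)*(2470 - 4*√2)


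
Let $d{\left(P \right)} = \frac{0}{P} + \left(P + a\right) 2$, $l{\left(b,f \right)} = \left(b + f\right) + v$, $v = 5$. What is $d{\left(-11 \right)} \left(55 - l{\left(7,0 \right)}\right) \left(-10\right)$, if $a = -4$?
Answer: $12900$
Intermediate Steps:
$l{\left(b,f \right)} = 5 + b + f$ ($l{\left(b,f \right)} = \left(b + f\right) + 5 = 5 + b + f$)
$d{\left(P \right)} = -8 + 2 P$ ($d{\left(P \right)} = \frac{0}{P} + \left(P - 4\right) 2 = 0 + \left(-4 + P\right) 2 = 0 + \left(-8 + 2 P\right) = -8 + 2 P$)
$d{\left(-11 \right)} \left(55 - l{\left(7,0 \right)}\right) \left(-10\right) = \left(-8 + 2 \left(-11\right)\right) \left(55 - \left(5 + 7 + 0\right)\right) \left(-10\right) = \left(-8 - 22\right) \left(55 - 12\right) \left(-10\right) = - 30 \left(55 - 12\right) \left(-10\right) = \left(-30\right) 43 \left(-10\right) = \left(-1290\right) \left(-10\right) = 12900$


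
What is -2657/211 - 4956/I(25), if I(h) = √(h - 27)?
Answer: -2657/211 + 2478*I*√2 ≈ -12.592 + 3504.4*I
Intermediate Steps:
I(h) = √(-27 + h)
-2657/211 - 4956/I(25) = -2657/211 - 4956/√(-27 + 25) = -2657*1/211 - 4956*(-I*√2/2) = -2657/211 - 4956*(-I*√2/2) = -2657/211 - (-2478)*I*√2 = -2657/211 + 2478*I*√2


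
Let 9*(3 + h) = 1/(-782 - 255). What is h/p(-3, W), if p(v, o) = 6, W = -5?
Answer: -14000/27999 ≈ -0.50002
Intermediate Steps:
h = -28000/9333 (h = -3 + 1/(9*(-782 - 255)) = -3 + (⅑)/(-1037) = -3 + (⅑)*(-1/1037) = -3 - 1/9333 = -28000/9333 ≈ -3.0001)
h/p(-3, W) = -28000/9333/6 = (⅙)*(-28000/9333) = -14000/27999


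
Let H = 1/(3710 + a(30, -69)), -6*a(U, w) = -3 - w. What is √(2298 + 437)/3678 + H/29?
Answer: 1/107271 + √2735/3678 ≈ 0.014228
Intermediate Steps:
a(U, w) = ½ + w/6 (a(U, w) = -(-3 - w)/6 = ½ + w/6)
H = 1/3699 (H = 1/(3710 + (½ + (⅙)*(-69))) = 1/(3710 + (½ - 23/2)) = 1/(3710 - 11) = 1/3699 ≈ 0.00027034)
√(2298 + 437)/3678 + H/29 = √(2298 + 437)/3678 + (1/3699)/29 = √2735*(1/3678) + (1/3699)*(1/29) = √2735/3678 + 1/107271 = 1/107271 + √2735/3678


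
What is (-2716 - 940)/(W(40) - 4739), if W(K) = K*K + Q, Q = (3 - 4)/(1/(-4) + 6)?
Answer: 84088/72201 ≈ 1.1646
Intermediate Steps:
Q = -4/23 (Q = -1/(-¼ + 6) = -1/23/4 = -1*4/23 = -4/23 ≈ -0.17391)
W(K) = -4/23 + K² (W(K) = K*K - 4/23 = K² - 4/23 = -4/23 + K²)
(-2716 - 940)/(W(40) - 4739) = (-2716 - 940)/((-4/23 + 40²) - 4739) = -3656/((-4/23 + 1600) - 4739) = -3656/(36796/23 - 4739) = -3656/(-72201/23) = -3656*(-23/72201) = 84088/72201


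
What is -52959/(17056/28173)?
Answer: -1492013907/17056 ≈ -87477.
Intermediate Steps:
-52959/(17056/28173) = -52959/(17056*(1/28173)) = -52959/17056/28173 = -52959*28173/17056 = -1492013907/17056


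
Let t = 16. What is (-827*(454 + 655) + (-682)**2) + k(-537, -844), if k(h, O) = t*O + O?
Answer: -466367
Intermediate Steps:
k(h, O) = 17*O (k(h, O) = 16*O + O = 17*O)
(-827*(454 + 655) + (-682)**2) + k(-537, -844) = (-827*(454 + 655) + (-682)**2) + 17*(-844) = (-827*1109 + 465124) - 14348 = (-917143 + 465124) - 14348 = -452019 - 14348 = -466367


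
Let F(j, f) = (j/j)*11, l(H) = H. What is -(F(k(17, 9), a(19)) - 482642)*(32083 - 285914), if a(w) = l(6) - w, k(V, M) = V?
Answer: -122506709361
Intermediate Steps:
a(w) = 6 - w
F(j, f) = 11 (F(j, f) = 1*11 = 11)
-(F(k(17, 9), a(19)) - 482642)*(32083 - 285914) = -(11 - 482642)*(32083 - 285914) = -(-482631)*(-253831) = -1*122506709361 = -122506709361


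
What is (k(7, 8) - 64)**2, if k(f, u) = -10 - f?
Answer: 6561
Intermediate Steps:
(k(7, 8) - 64)**2 = ((-10 - 1*7) - 64)**2 = ((-10 - 7) - 64)**2 = (-17 - 64)**2 = (-81)**2 = 6561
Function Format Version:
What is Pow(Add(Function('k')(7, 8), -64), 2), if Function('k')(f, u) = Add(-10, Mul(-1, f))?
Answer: 6561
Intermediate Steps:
Pow(Add(Function('k')(7, 8), -64), 2) = Pow(Add(Add(-10, Mul(-1, 7)), -64), 2) = Pow(Add(Add(-10, -7), -64), 2) = Pow(Add(-17, -64), 2) = Pow(-81, 2) = 6561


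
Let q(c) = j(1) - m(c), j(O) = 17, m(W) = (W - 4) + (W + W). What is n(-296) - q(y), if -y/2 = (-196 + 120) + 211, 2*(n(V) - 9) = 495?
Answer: -1149/2 ≈ -574.50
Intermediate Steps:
m(W) = -4 + 3*W (m(W) = (-4 + W) + 2*W = -4 + 3*W)
n(V) = 513/2 (n(V) = 9 + (1/2)*495 = 9 + 495/2 = 513/2)
y = -270 (y = -2*((-196 + 120) + 211) = -2*(-76 + 211) = -2*135 = -270)
q(c) = 21 - 3*c (q(c) = 17 - (-4 + 3*c) = 17 + (4 - 3*c) = 21 - 3*c)
n(-296) - q(y) = 513/2 - (21 - 3*(-270)) = 513/2 - (21 + 810) = 513/2 - 1*831 = 513/2 - 831 = -1149/2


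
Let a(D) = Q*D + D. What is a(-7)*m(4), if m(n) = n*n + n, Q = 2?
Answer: -420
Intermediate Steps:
m(n) = n + n² (m(n) = n² + n = n + n²)
a(D) = 3*D (a(D) = 2*D + D = 3*D)
a(-7)*m(4) = (3*(-7))*(4*(1 + 4)) = -84*5 = -21*20 = -420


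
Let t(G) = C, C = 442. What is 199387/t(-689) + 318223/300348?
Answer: 30013070621/66376908 ≈ 452.16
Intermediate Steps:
t(G) = 442
199387/t(-689) + 318223/300348 = 199387/442 + 318223/300348 = 30013070621/66376908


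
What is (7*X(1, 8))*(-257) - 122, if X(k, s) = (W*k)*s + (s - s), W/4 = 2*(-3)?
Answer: 345286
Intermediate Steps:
W = -24 (W = 4*(2*(-3)) = 4*(-6) = -24)
X(k, s) = -24*k*s (X(k, s) = (-24*k)*s + (s - s) = -24*k*s + 0 = -24*k*s)
(7*X(1, 8))*(-257) - 122 = (7*(-24*1*8))*(-257) - 122 = (7*(-192))*(-257) - 122 = -1344*(-257) - 122 = 345408 - 122 = 345286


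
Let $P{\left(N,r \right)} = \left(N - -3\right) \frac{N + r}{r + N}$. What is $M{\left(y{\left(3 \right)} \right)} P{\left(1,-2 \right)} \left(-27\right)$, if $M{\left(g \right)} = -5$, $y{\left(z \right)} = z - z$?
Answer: $540$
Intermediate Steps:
$y{\left(z \right)} = 0$
$P{\left(N,r \right)} = 3 + N$ ($P{\left(N,r \right)} = \left(N + 3\right) \frac{N + r}{N + r} = \left(3 + N\right) 1 = 3 + N$)
$M{\left(y{\left(3 \right)} \right)} P{\left(1,-2 \right)} \left(-27\right) = - 5 \left(3 + 1\right) \left(-27\right) = \left(-5\right) 4 \left(-27\right) = \left(-20\right) \left(-27\right) = 540$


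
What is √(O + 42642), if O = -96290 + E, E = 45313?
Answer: I*√8335 ≈ 91.296*I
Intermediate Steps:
O = -50977 (O = -96290 + 45313 = -50977)
√(O + 42642) = √(-50977 + 42642) = √(-8335) = I*√8335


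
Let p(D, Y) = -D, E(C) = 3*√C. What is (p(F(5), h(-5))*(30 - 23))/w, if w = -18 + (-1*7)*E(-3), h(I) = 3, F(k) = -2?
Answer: -28/183 + 98*I*√3/549 ≈ -0.15301 + 0.30918*I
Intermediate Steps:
w = -18 - 21*I*√3 (w = -18 + (-1*7)*(3*√(-3)) = -18 - 21*I*√3 ≈ -18.0 - 36.373*I)
(p(F(5), h(-5))*(30 - 23))/w = ((-1*(-2))*(30 - 23))/(-18 - 21*I*√3) = (2*7)/(-18 - 21*I*√3) = 14/(-18 - 21*I*√3)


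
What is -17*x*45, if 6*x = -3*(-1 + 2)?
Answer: 765/2 ≈ 382.50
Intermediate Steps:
x = -½ (x = (-3*(-1 + 2))/6 = (-3*1)/6 = (⅙)*(-3) = -½ ≈ -0.50000)
-17*x*45 = -17*(-½)*45 = (17/2)*45 = 765/2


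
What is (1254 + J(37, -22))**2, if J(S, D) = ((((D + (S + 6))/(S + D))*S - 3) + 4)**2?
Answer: 10210294116/625 ≈ 1.6336e+7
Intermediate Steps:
J(S, D) = (1 + S*(6 + D + S)/(D + S))**2 (J(S, D) = ((((D + (6 + S))/(D + S))*S - 3) + 4)**2 = ((((6 + D + S)/(D + S))*S - 3) + 4)**2 = ((S*(6 + D + S)/(D + S) - 3) + 4)**2 = ((-3 + S*(6 + D + S)/(D + S)) + 4)**2 = (1 + S*(6 + D + S)/(D + S))**2)
(1254 + J(37, -22))**2 = (1254 + (-22 + 37**2 + 7*37 - 22*37)**2/(-22 + 37)**2)**2 = (1254 + (-22 + 1369 + 259 - 814)**2/15**2)**2 = (1254 + (1/225)*792**2)**2 = (1254 + (1/225)*627264)**2 = (1254 + 69696/25)**2 = (101046/25)**2 = 10210294116/625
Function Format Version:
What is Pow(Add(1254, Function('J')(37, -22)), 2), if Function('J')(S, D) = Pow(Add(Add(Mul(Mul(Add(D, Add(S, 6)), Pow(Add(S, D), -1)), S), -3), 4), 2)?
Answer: Rational(10210294116, 625) ≈ 1.6336e+7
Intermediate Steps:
Function('J')(S, D) = Pow(Add(1, Mul(S, Pow(Add(D, S), -1), Add(6, D, S))), 2) (Function('J')(S, D) = Pow(Add(Add(Mul(Mul(Add(D, Add(6, S)), Pow(Add(D, S), -1)), S), -3), 4), 2) = Pow(Add(Add(Mul(Mul(Add(6, D, S), Pow(Add(D, S), -1)), S), -3), 4), 2) = Pow(Add(Add(Mul(Mul(Pow(Add(D, S), -1), Add(6, D, S)), S), -3), 4), 2) = Pow(Add(Add(Mul(S, Pow(Add(D, S), -1), Add(6, D, S)), -3), 4), 2) = Pow(Add(Add(-3, Mul(S, Pow(Add(D, S), -1), Add(6, D, S))), 4), 2) = Pow(Add(1, Mul(S, Pow(Add(D, S), -1), Add(6, D, S))), 2))
Pow(Add(1254, Function('J')(37, -22)), 2) = Pow(Add(1254, Mul(Pow(Add(-22, 37), -2), Pow(Add(-22, Pow(37, 2), Mul(7, 37), Mul(-22, 37)), 2))), 2) = Pow(Add(1254, Mul(Pow(15, -2), Pow(Add(-22, 1369, 259, -814), 2))), 2) = Pow(Add(1254, Mul(Rational(1, 225), Pow(792, 2))), 2) = Pow(Add(1254, Mul(Rational(1, 225), 627264)), 2) = Pow(Add(1254, Rational(69696, 25)), 2) = Pow(Rational(101046, 25), 2) = Rational(10210294116, 625)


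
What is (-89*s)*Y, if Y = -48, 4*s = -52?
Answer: -55536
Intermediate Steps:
s = -13 (s = (1/4)*(-52) = -13)
(-89*s)*Y = -89*(-13)*(-48) = 1157*(-48) = -55536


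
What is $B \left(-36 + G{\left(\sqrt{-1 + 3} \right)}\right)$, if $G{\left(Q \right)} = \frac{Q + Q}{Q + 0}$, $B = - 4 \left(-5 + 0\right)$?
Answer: $-680$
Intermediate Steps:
$B = 20$ ($B = \left(-4\right) \left(-5\right) = 20$)
$G{\left(Q \right)} = 2$ ($G{\left(Q \right)} = \frac{2 Q}{Q} = 2$)
$B \left(-36 + G{\left(\sqrt{-1 + 3} \right)}\right) = 20 \left(-36 + 2\right) = 20 \left(-34\right) = -680$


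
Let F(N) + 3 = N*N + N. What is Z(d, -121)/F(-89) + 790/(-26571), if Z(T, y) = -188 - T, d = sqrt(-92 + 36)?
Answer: -11180258/208024359 - 2*I*sqrt(14)/7829 ≈ -0.053745 - 0.00095585*I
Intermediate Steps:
d = 2*I*sqrt(14) (d = sqrt(-56) = 2*I*sqrt(14) ≈ 7.4833*I)
F(N) = -3 + N + N**2 (F(N) = -3 + (N*N + N) = -3 + (N**2 + N) = -3 + (N + N**2) = -3 + N + N**2)
Z(d, -121)/F(-89) + 790/(-26571) = (-188 - 2*I*sqrt(14))/(-3 - 89 + (-89)**2) + 790/(-26571) = (-188 - 2*I*sqrt(14))/(-3 - 89 + 7921) + 790*(-1/26571) = (-188 - 2*I*sqrt(14))/7829 - 790/26571 = (-188 - 2*I*sqrt(14))*(1/7829) - 790/26571 = (-188/7829 - 2*I*sqrt(14)/7829) - 790/26571 = -11180258/208024359 - 2*I*sqrt(14)/7829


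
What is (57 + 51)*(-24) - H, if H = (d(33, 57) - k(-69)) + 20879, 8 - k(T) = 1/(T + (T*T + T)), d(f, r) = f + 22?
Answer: -108723715/4623 ≈ -23518.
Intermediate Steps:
d(f, r) = 22 + f
k(T) = 8 - 1/(T**2 + 2*T) (k(T) = 8 - 1/(T + (T*T + T)) = 8 - 1/(T + (T**2 + T)) = 8 - 1/(T + (T + T**2)) = 8 - 1/(T**2 + 2*T))
H = 96740899/4623 (H = ((22 + 33) - (-1 + 8*(-69)**2 + 16*(-69))/((-69)*(2 - 69))) + 20879 = (55 - (-1)*(-1 + 8*4761 - 1104)/(69*(-67))) + 20879 = (55 - (-1)*(-1)*(-1 + 38088 - 1104)/(69*67)) + 20879 = (55 - (-1)*(-1)*36983/(69*67)) + 20879 = (55 - 1*36983/4623) + 20879 = (55 - 36983/4623) + 20879 = 217282/4623 + 20879 = 96740899/4623 ≈ 20926.)
(57 + 51)*(-24) - H = (57 + 51)*(-24) - 1*96740899/4623 = 108*(-24) - 96740899/4623 = -2592 - 96740899/4623 = -108723715/4623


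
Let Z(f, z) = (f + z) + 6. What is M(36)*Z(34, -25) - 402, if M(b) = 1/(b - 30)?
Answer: -799/2 ≈ -399.50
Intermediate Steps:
M(b) = 1/(-30 + b)
Z(f, z) = 6 + f + z
M(36)*Z(34, -25) - 402 = (6 + 34 - 25)/(-30 + 36) - 402 = 15/6 - 402 = (⅙)*15 - 402 = 5/2 - 402 = -799/2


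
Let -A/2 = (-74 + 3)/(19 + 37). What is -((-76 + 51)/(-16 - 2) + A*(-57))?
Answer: 36073/252 ≈ 143.15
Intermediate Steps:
A = 71/28 (A = -2*(-74 + 3)/(19 + 37) = -(-142)/56 = -2*(-71/56) = 71/28 ≈ 2.5357)
-((-76 + 51)/(-16 - 2) + A*(-57)) = -((-76 + 51)/(-16 - 2) + (71/28)*(-57)) = -(-25/(-18) - 4047/28) = -(-25*(-1/18) - 4047/28) = -(25/18 - 4047/28) = -1*(-36073/252) = 36073/252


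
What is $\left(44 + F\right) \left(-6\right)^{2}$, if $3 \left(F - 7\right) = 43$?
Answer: $2352$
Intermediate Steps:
$F = \frac{64}{3}$ ($F = 7 + \frac{1}{3} \cdot 43 = 7 + \frac{43}{3} = \frac{64}{3} \approx 21.333$)
$\left(44 + F\right) \left(-6\right)^{2} = \left(44 + \frac{64}{3}\right) \left(-6\right)^{2} = \frac{196}{3} \cdot 36 = 2352$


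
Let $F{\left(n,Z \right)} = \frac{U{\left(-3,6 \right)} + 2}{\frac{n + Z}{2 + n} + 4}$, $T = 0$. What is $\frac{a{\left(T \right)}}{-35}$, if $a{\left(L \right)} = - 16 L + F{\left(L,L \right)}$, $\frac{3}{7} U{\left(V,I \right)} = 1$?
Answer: $- \frac{13}{420} \approx -0.030952$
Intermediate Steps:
$U{\left(V,I \right)} = \frac{7}{3}$ ($U{\left(V,I \right)} = \frac{7}{3} \cdot 1 = \frac{7}{3}$)
$F{\left(n,Z \right)} = \frac{13}{3 \left(4 + \frac{Z + n}{2 + n}\right)}$ ($F{\left(n,Z \right)} = \frac{\frac{7}{3} + 2}{\frac{n + Z}{2 + n} + 4} = \frac{13}{3 \left(\frac{Z + n}{2 + n} + 4\right)} = \frac{13}{3 \left(4 + \frac{Z + n}{2 + n}\right)}$)
$a{\left(L \right)} = - 16 L + \frac{13 \left(2 + L\right)}{3 \left(8 + 6 L\right)}$ ($a{\left(L \right)} = - 16 L + \frac{13 \left(2 + L\right)}{3 \left(8 + L + 5 L\right)} = - 16 L + \frac{13 \left(2 + L\right)}{3 \left(8 + 6 L\right)}$)
$\frac{a{\left(T \right)}}{-35} = \frac{\frac{1}{6} \frac{1}{4 + 3 \cdot 0} \left(26 - 0 - 288 \cdot 0^{2}\right)}{-35} = \frac{26 + 0 - 0}{6 \left(4 + 0\right)} \left(- \frac{1}{35}\right) = \frac{26 + 0 + 0}{6 \cdot 4} \left(- \frac{1}{35}\right) = \frac{1}{6} \cdot \frac{1}{4} \cdot 26 \left(- \frac{1}{35}\right) = \frac{13}{12} \left(- \frac{1}{35}\right) = - \frac{13}{420}$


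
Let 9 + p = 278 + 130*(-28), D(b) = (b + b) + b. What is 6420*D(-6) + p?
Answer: -118931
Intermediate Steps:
D(b) = 3*b (D(b) = 2*b + b = 3*b)
p = -3371 (p = -9 + (278 + 130*(-28)) = -9 + (278 - 3640) = -9 - 3362 = -3371)
6420*D(-6) + p = 6420*(3*(-6)) - 3371 = 6420*(-18) - 3371 = -115560 - 3371 = -118931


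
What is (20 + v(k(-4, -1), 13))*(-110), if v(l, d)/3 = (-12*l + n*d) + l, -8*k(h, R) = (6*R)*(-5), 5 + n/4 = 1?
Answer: 105655/2 ≈ 52828.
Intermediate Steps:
n = -16 (n = -20 + 4*1 = -20 + 4 = -16)
k(h, R) = 15*R/4 (k(h, R) = -6*R*(-5)/8 = -(-15)*R/4 = 15*R/4)
v(l, d) = -48*d - 33*l (v(l, d) = 3*((-12*l - 16*d) + l) = 3*((-16*d - 12*l) + l) = 3*(-16*d - 11*l) = -48*d - 33*l)
(20 + v(k(-4, -1), 13))*(-110) = (20 + (-48*13 - 495*(-1)/4))*(-110) = (20 + (-624 - 33*(-15/4)))*(-110) = (20 + (-624 + 495/4))*(-110) = (20 - 2001/4)*(-110) = -1921/4*(-110) = 105655/2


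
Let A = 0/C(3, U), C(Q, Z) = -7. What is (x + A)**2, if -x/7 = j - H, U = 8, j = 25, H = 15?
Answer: 4900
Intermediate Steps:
x = -70 (x = -7*(25 - 1*15) = -7*(25 - 15) = -7*10 = -70)
A = 0 (A = 0/(-7) = 0*(-1/7) = 0)
(x + A)**2 = (-70 + 0)**2 = (-70)**2 = 4900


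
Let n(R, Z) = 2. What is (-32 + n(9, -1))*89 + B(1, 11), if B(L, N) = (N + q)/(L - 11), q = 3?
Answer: -13357/5 ≈ -2671.4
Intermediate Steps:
B(L, N) = (3 + N)/(-11 + L) (B(L, N) = (N + 3)/(L - 11) = (3 + N)/(-11 + L))
(-32 + n(9, -1))*89 + B(1, 11) = (-32 + 2)*89 + (3 + 11)/(-11 + 1) = -30*89 + 14/(-10) = -2670 - ⅒*14 = -2670 - 7/5 = -13357/5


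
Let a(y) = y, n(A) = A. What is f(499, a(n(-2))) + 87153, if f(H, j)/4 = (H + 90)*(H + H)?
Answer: 2438441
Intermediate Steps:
f(H, j) = 8*H*(90 + H) (f(H, j) = 4*((H + 90)*(H + H)) = 4*((90 + H)*(2*H)) = 4*(2*H*(90 + H)) = 8*H*(90 + H))
f(499, a(n(-2))) + 87153 = 8*499*(90 + 499) + 87153 = 8*499*589 + 87153 = 2351288 + 87153 = 2438441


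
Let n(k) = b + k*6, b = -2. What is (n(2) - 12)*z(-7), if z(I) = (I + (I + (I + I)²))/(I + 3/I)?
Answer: 49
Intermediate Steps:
n(k) = -2 + 6*k (n(k) = -2 + k*6 = -2 + 6*k)
z(I) = (2*I + 4*I²)/(I + 3/I) (z(I) = (I + (I + (2*I)²))/(I + 3/I) = (I + (I + 4*I²))/(I + 3/I) = (2*I + 4*I²)/(I + 3/I))
(n(2) - 12)*z(-7) = ((-2 + 6*2) - 12)*((-7)²*(2 + 4*(-7))/(3 + (-7)²)) = ((-2 + 12) - 12)*(49*(2 - 28)/(3 + 49)) = (10 - 12)*(49*(-26)/52) = -98*(-26)/52 = -2*(-49/2) = 49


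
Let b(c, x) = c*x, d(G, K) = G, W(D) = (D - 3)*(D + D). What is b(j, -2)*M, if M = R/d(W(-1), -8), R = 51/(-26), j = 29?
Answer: 1479/104 ≈ 14.221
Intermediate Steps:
W(D) = 2*D*(-3 + D) (W(D) = (-3 + D)*(2*D) = 2*D*(-3 + D))
R = -51/26 (R = 51*(-1/26) = -51/26 ≈ -1.9615)
M = -51/208 (M = -51*(-1/(2*(-3 - 1)))/26 = -51/(26*(2*(-1)*(-4))) = -51/26/8 = -51/26*⅛ = -51/208 ≈ -0.24519)
b(j, -2)*M = (29*(-2))*(-51/208) = -58*(-51/208) = 1479/104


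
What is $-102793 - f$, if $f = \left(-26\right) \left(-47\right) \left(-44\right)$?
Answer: $-49025$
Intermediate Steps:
$f = -53768$ ($f = 1222 \left(-44\right) = -53768$)
$-102793 - f = -102793 - -53768 = -102793 + 53768 = -49025$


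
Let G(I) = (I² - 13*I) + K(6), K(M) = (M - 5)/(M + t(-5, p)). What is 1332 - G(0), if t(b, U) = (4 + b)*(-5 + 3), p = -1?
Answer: 10655/8 ≈ 1331.9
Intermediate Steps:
t(b, U) = -8 - 2*b (t(b, U) = (4 + b)*(-2) = -8 - 2*b)
K(M) = (-5 + M)/(2 + M) (K(M) = (M - 5)/(M + (-8 - 2*(-5))) = (-5 + M)/(M + (-8 + 10)) = (-5 + M)/(M + 2) = (-5 + M)/(2 + M))
G(I) = ⅛ + I² - 13*I (G(I) = (I² - 13*I) + (-5 + 6)/(2 + 6) = (I² - 13*I) + 1/8 = (I² - 13*I) + (⅛)*1 = (I² - 13*I) + ⅛ = ⅛ + I² - 13*I)
1332 - G(0) = 1332 - (⅛ + 0² - 13*0) = 1332 - (⅛ + 0 + 0) = 1332 - 1*⅛ = 1332 - ⅛ = 10655/8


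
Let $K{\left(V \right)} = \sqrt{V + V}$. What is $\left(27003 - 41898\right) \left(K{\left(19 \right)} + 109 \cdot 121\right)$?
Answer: $-196450155 - 14895 \sqrt{38} \approx -1.9654 \cdot 10^{8}$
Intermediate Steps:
$K{\left(V \right)} = \sqrt{2} \sqrt{V}$ ($K{\left(V \right)} = \sqrt{2 V} = \sqrt{2} \sqrt{V}$)
$\left(27003 - 41898\right) \left(K{\left(19 \right)} + 109 \cdot 121\right) = \left(27003 - 41898\right) \left(\sqrt{2} \sqrt{19} + 109 \cdot 121\right) = - 14895 \left(\sqrt{38} + 13189\right) = - 14895 \left(13189 + \sqrt{38}\right) = -196450155 - 14895 \sqrt{38}$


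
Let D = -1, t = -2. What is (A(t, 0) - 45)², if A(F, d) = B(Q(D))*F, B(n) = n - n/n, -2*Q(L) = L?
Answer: 1936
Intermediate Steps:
Q(L) = -L/2
B(n) = -1 + n (B(n) = n - 1*1 = n - 1 = -1 + n)
A(F, d) = -F/2 (A(F, d) = (-1 - ½*(-1))*F = (-1 + ½)*F = -F/2)
(A(t, 0) - 45)² = (-½*(-2) - 45)² = (1 - 45)² = (-44)² = 1936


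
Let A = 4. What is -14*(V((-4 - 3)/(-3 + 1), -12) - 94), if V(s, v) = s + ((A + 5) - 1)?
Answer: 1155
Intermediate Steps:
V(s, v) = 8 + s (V(s, v) = s + ((4 + 5) - 1) = s + (9 - 1) = s + 8 = 8 + s)
-14*(V((-4 - 3)/(-3 + 1), -12) - 94) = -14*((8 + (-4 - 3)/(-3 + 1)) - 94) = -14*((8 - 7/(-2)) - 94) = -14*((8 - 7*(-½)) - 94) = -14*((8 + 7/2) - 94) = -14*(23/2 - 94) = -14*(-165/2) = 1155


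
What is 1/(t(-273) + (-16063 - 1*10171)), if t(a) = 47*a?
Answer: -1/39065 ≈ -2.5598e-5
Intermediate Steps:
1/(t(-273) + (-16063 - 1*10171)) = 1/(47*(-273) + (-16063 - 1*10171)) = 1/(-12831 + (-16063 - 10171)) = 1/(-12831 - 26234) = 1/(-39065) = -1/39065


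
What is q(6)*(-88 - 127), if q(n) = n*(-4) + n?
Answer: 3870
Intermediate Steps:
q(n) = -3*n (q(n) = -4*n + n = -3*n)
q(6)*(-88 - 127) = (-3*6)*(-88 - 127) = -18*(-215) = 3870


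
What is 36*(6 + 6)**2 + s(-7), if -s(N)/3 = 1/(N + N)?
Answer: 72579/14 ≈ 5184.2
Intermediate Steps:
s(N) = -3/(2*N) (s(N) = -3/(N + N) = -3*1/(2*N) = -3/(2*N))
36*(6 + 6)**2 + s(-7) = 36*(6 + 6)**2 - 3/2/(-7) = 36*12**2 - 3/2*(-1/7) = 36*144 + 3/14 = 5184 + 3/14 = 72579/14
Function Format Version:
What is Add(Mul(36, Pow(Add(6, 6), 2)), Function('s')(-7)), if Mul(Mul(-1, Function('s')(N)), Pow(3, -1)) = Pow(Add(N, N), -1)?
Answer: Rational(72579, 14) ≈ 5184.2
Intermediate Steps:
Function('s')(N) = Mul(Rational(-3, 2), Pow(N, -1)) (Function('s')(N) = Mul(-3, Pow(Add(N, N), -1)) = Mul(-3, Pow(Mul(2, N), -1)) = Mul(-3, Mul(Rational(1, 2), Pow(N, -1))) = Mul(Rational(-3, 2), Pow(N, -1)))
Add(Mul(36, Pow(Add(6, 6), 2)), Function('s')(-7)) = Add(Mul(36, Pow(Add(6, 6), 2)), Mul(Rational(-3, 2), Pow(-7, -1))) = Add(Mul(36, Pow(12, 2)), Mul(Rational(-3, 2), Rational(-1, 7))) = Add(Mul(36, 144), Rational(3, 14)) = Add(5184, Rational(3, 14)) = Rational(72579, 14)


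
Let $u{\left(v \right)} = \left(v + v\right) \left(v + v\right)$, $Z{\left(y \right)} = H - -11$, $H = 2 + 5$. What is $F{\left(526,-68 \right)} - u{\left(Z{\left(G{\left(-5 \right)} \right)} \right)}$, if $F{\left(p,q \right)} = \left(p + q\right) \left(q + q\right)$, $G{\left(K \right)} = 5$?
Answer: $-63584$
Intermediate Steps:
$H = 7$
$F{\left(p,q \right)} = 2 q \left(p + q\right)$ ($F{\left(p,q \right)} = \left(p + q\right) 2 q = 2 q \left(p + q\right)$)
$Z{\left(y \right)} = 18$ ($Z{\left(y \right)} = 7 - -11 = 7 + 11 = 18$)
$u{\left(v \right)} = 4 v^{2}$ ($u{\left(v \right)} = 2 v 2 v = 4 v^{2}$)
$F{\left(526,-68 \right)} - u{\left(Z{\left(G{\left(-5 \right)} \right)} \right)} = 2 \left(-68\right) \left(526 - 68\right) - 4 \cdot 18^{2} = 2 \left(-68\right) 458 - 4 \cdot 324 = -62288 - 1296 = -63584$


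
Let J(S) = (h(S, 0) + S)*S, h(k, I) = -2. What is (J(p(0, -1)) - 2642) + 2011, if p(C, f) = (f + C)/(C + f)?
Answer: -632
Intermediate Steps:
p(C, f) = 1 (p(C, f) = (C + f)/(C + f) = 1)
J(S) = S*(-2 + S) (J(S) = (-2 + S)*S = S*(-2 + S))
(J(p(0, -1)) - 2642) + 2011 = (1*(-2 + 1) - 2642) + 2011 = (1*(-1) - 2642) + 2011 = (-1 - 2642) + 2011 = -2643 + 2011 = -632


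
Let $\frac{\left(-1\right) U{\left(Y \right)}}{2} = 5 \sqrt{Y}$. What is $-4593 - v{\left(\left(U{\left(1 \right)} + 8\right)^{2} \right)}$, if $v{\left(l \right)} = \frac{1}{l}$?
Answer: $- \frac{18373}{4} \approx -4593.3$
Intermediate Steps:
$U{\left(Y \right)} = - 10 \sqrt{Y}$ ($U{\left(Y \right)} = - 2 \cdot 5 \sqrt{Y} = - 10 \sqrt{Y}$)
$-4593 - v{\left(\left(U{\left(1 \right)} + 8\right)^{2} \right)} = -4593 - \frac{1}{\left(- 10 \sqrt{1} + 8\right)^{2}} = -4593 - \frac{1}{\left(\left(-10\right) 1 + 8\right)^{2}} = -4593 - \frac{1}{\left(-10 + 8\right)^{2}} = -4593 - \frac{1}{\left(-2\right)^{2}} = -4593 - \frac{1}{4} = - \frac{18373}{4}$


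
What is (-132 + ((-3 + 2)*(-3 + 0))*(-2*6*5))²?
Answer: 97344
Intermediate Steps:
(-132 + ((-3 + 2)*(-3 + 0))*(-2*6*5))² = (-132 + (-1*(-3))*(-12*5))² = (-132 + 3*(-60))² = (-132 - 180)² = (-312)² = 97344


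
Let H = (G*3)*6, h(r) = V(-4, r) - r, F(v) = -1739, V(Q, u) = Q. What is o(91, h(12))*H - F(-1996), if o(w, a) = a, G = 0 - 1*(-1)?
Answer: 1451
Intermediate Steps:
G = 1 (G = 0 + 1 = 1)
h(r) = -4 - r
H = 18 (H = (1*3)*6 = 3*6 = 18)
o(91, h(12))*H - F(-1996) = (-4 - 1*12)*18 - 1*(-1739) = (-4 - 12)*18 + 1739 = -16*18 + 1739 = -288 + 1739 = 1451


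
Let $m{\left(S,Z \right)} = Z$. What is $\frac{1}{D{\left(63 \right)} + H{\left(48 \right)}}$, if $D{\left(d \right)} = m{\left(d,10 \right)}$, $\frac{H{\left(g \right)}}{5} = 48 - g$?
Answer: $\frac{1}{10} \approx 0.1$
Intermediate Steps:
$H{\left(g \right)} = 240 - 5 g$ ($H{\left(g \right)} = 5 \left(48 - g\right) = 240 - 5 g$)
$D{\left(d \right)} = 10$
$\frac{1}{D{\left(63 \right)} + H{\left(48 \right)}} = \frac{1}{10 + \left(240 - 240\right)} = \frac{1}{10 + 0} = \frac{1}{10}$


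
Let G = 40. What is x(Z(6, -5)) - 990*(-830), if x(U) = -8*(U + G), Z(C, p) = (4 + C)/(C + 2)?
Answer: 821370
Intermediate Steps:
Z(C, p) = (4 + C)/(2 + C)
x(U) = -320 - 8*U (x(U) = -8*(U + 40) = -8*(40 + U) = -320 - 8*U)
x(Z(6, -5)) - 990*(-830) = (-320 - 8*(4 + 6)/(2 + 6)) - 990*(-830) = (-320 - 8*10/8) + 821700 = (-320 - 10) + 821700 = -330 + 821700 = 821370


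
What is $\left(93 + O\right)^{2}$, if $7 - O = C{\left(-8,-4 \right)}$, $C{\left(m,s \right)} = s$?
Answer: $10816$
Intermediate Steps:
$O = 11$ ($O = 7 - -4 = 7 + 4 = 11$)
$\left(93 + O\right)^{2} = \left(93 + 11\right)^{2} = 104^{2} = 10816$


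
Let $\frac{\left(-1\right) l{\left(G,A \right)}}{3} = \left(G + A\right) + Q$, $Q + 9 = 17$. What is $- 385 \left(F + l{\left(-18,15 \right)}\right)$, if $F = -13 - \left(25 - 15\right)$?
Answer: $14630$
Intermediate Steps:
$Q = 8$ ($Q = -9 + 17 = 8$)
$F = -23$ ($F = -13 - \left(25 - 15\right) = -13 - 10 = -23$)
$l{\left(G,A \right)} = -24 - 3 A - 3 G$ ($l{\left(G,A \right)} = - 3 \left(\left(G + A\right) + 8\right) = - 3 \left(\left(A + G\right) + 8\right) = - 3 \left(8 + A + G\right) = -24 - 3 A - 3 G$)
$- 385 \left(F + l{\left(-18,15 \right)}\right) = - 385 \left(-23 - 15\right) = \left(-385\right) \left(-38\right) = 14630$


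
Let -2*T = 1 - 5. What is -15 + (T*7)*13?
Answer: 167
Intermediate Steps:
T = 2 (T = -(1 - 5)/2 = -1/2*(-4) = 2)
-15 + (T*7)*13 = -15 + (2*7)*13 = -15 + 14*13 = -15 + 182 = 167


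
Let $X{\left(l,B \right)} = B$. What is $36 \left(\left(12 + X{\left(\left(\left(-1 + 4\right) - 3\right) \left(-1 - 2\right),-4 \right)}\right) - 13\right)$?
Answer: $-180$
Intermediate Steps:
$36 \left(\left(12 + X{\left(\left(\left(-1 + 4\right) - 3\right) \left(-1 - 2\right),-4 \right)}\right) - 13\right) = 36 \left(\left(12 - 4\right) - 13\right) = 36 \left(8 - 13\right) = 36 \left(-5\right) = -180$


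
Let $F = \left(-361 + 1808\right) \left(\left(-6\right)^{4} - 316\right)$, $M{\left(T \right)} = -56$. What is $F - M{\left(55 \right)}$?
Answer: $1418116$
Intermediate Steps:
$F = 1418060$ ($F = 1447 \left(1296 - 316\right) = 1447 \cdot 980 = 1418060$)
$F - M{\left(55 \right)} = 1418060 - -56 = 1418060 + 56 = 1418116$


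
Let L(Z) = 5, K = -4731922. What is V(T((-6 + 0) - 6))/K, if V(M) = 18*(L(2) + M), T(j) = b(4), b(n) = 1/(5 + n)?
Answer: -46/2365961 ≈ -1.9442e-5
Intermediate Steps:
T(j) = ⅑ (T(j) = 1/(5 + 4) = 1/9 = ⅑)
V(M) = 90 + 18*M (V(M) = 18*(5 + M) = 90 + 18*M)
V(T((-6 + 0) - 6))/K = (90 + 18*(⅑))/(-4731922) = (90 + 2)*(-1/4731922) = 92*(-1/4731922) = -46/2365961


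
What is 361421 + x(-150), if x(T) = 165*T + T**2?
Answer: 359171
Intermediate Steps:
x(T) = T**2 + 165*T
361421 + x(-150) = 361421 - 150*(165 - 150) = 361421 - 150*15 = 361421 - 2250 = 359171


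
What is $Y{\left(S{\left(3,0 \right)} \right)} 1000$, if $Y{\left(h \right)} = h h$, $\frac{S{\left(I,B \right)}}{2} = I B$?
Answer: $0$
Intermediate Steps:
$S{\left(I,B \right)} = 2 B I$ ($S{\left(I,B \right)} = 2 I B = 2 B I$)
$Y{\left(h \right)} = h^{2}$
$Y{\left(S{\left(3,0 \right)} \right)} 1000 = \left(2 \cdot 0 \cdot 3\right)^{2} \cdot 1000 = 0^{2} \cdot 1000 = 0 \cdot 1000 = 0$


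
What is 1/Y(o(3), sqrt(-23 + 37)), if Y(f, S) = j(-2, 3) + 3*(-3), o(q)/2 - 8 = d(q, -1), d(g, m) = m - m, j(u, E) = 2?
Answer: -1/7 ≈ -0.14286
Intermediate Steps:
d(g, m) = 0
o(q) = 16 (o(q) = 16 + 2*0 = 16 + 0 = 16)
Y(f, S) = -7 (Y(f, S) = 2 + 3*(-3) = 2 - 9 = -7)
1/Y(o(3), sqrt(-23 + 37)) = 1/(-7) = -1/7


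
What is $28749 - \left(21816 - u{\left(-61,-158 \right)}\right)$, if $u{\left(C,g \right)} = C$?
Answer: $6872$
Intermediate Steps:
$28749 - \left(21816 - u{\left(-61,-158 \right)}\right) = 28749 - \left(21816 - -61\right) = 28749 - \left(21816 + 61\right) = 28749 - 21877 = 6872$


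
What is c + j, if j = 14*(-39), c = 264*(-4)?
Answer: -1602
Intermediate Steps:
c = -1056
j = -546
c + j = -1056 - 546 = -1602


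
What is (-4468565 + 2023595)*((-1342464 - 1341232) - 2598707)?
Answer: 12915316862910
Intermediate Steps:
(-4468565 + 2023595)*((-1342464 - 1341232) - 2598707) = -2444970*(-2683696 - 2598707) = -2444970*(-5282403) = 12915316862910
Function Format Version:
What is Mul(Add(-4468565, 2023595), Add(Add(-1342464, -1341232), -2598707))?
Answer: 12915316862910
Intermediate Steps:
Mul(Add(-4468565, 2023595), Add(Add(-1342464, -1341232), -2598707)) = Mul(-2444970, Add(-2683696, -2598707)) = Mul(-2444970, -5282403) = 12915316862910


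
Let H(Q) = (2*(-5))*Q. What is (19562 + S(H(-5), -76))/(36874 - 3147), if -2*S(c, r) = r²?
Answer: 16674/33727 ≈ 0.49438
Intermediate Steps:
H(Q) = -10*Q
S(c, r) = -r²/2
(19562 + S(H(-5), -76))/(36874 - 3147) = (19562 - ½*(-76)²)/(36874 - 3147) = (19562 - ½*5776)/33727 = (19562 - 2888)*(1/33727) = 16674*(1/33727) = 16674/33727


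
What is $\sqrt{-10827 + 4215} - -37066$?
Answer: $37066 + 2 i \sqrt{1653} \approx 37066.0 + 81.314 i$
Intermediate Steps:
$\sqrt{-10827 + 4215} - -37066 = \sqrt{-6612} + 37066 = 2 i \sqrt{1653} + 37066 = 37066 + 2 i \sqrt{1653}$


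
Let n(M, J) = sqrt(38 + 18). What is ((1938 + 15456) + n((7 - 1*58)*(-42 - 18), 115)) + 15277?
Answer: 32671 + 2*sqrt(14) ≈ 32678.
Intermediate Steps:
n(M, J) = 2*sqrt(14) (n(M, J) = sqrt(56) = 2*sqrt(14))
((1938 + 15456) + n((7 - 1*58)*(-42 - 18), 115)) + 15277 = ((1938 + 15456) + 2*sqrt(14)) + 15277 = (17394 + 2*sqrt(14)) + 15277 = 32671 + 2*sqrt(14)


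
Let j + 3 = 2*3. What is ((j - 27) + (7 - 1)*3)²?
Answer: 36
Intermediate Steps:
j = 3 (j = -3 + 2*3 = -3 + 6 = 3)
((j - 27) + (7 - 1)*3)² = ((3 - 27) + (7 - 1)*3)² = (-24 + 6*3)² = (-24 + 18)² = (-6)² = 36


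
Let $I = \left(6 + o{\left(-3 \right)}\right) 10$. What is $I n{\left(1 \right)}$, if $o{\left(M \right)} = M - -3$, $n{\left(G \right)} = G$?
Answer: $60$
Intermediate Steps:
$o{\left(M \right)} = 3 + M$ ($o{\left(M \right)} = M + 3 = 3 + M$)
$I = 60$ ($I = \left(6 + \left(3 - 3\right)\right) 10 = \left(6 + 0\right) 10 = 6 \cdot 10 = 60$)
$I n{\left(1 \right)} = 60 \cdot 1 = 60$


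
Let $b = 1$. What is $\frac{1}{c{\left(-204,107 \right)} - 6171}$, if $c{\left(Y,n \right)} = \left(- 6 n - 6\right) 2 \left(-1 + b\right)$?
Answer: $- \frac{1}{6171} \approx -0.00016205$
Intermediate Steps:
$c{\left(Y,n \right)} = 0$ ($c{\left(Y,n \right)} = \left(- 6 n - 6\right) 2 \left(-1 + 1\right) = \left(-6 - 6 n\right) 2 \cdot 0 = \left(-12 - 12 n\right) 0 = 0$)
$\frac{1}{c{\left(-204,107 \right)} - 6171} = \frac{1}{0 - 6171} = \frac{1}{-6171} = - \frac{1}{6171}$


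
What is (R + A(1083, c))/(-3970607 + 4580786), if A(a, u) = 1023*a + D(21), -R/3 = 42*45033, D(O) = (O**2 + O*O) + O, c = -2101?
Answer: -1521782/203393 ≈ -7.4820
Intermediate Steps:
D(O) = O + 2*O**2 (D(O) = (O**2 + O**2) + O = 2*O**2 + O = O + 2*O**2)
R = -5674158 (R = -126*45033 = -3*1891386 = -5674158)
A(a, u) = 903 + 1023*a (A(a, u) = 1023*a + 21*(1 + 2*21) = 1023*a + 21*(1 + 42) = 1023*a + 21*43 = 1023*a + 903 = 903 + 1023*a)
(R + A(1083, c))/(-3970607 + 4580786) = (-5674158 + (903 + 1023*1083))/(-3970607 + 4580786) = (-5674158 + (903 + 1107909))/610179 = (-5674158 + 1108812)*(1/610179) = -4565346*1/610179 = -1521782/203393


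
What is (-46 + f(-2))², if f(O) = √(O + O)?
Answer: 2112 - 184*I ≈ 2112.0 - 184.0*I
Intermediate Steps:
f(O) = √2*√O (f(O) = √(2*O) = √2*√O)
(-46 + f(-2))² = (-46 + √2*√(-2))² = (-46 + √2*(I*√2))² = (-46 + 2*I)²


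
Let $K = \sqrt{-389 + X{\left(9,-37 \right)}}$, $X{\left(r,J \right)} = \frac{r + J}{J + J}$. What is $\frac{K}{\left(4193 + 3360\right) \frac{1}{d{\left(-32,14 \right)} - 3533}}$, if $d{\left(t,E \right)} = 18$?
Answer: $- \frac{95 i \sqrt{532023}}{7553} \approx - 9.1742 i$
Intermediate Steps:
$X{\left(r,J \right)} = \frac{J + r}{2 J}$
$K = \frac{i \sqrt{532023}}{37}$ ($K = \sqrt{-389 + \frac{-37 + 9}{2 \left(-37\right)}} = \sqrt{-389 + \frac{1}{2} \left(- \frac{1}{37}\right) \left(-28\right)} = \sqrt{-389 + \frac{14}{37}} = \sqrt{- \frac{14379}{37}} = \frac{i \sqrt{532023}}{37} \approx 19.714 i$)
$\frac{K}{\left(4193 + 3360\right) \frac{1}{d{\left(-32,14 \right)} - 3533}} = \frac{\frac{1}{37} i \sqrt{532023}}{\left(4193 + 3360\right) \frac{1}{18 - 3533}} = \frac{\frac{1}{37} i \sqrt{532023}}{7553 \frac{1}{-3515}} = \frac{\frac{1}{37} i \sqrt{532023}}{7553 \left(- \frac{1}{3515}\right)} = \frac{\frac{1}{37} i \sqrt{532023}}{- \frac{7553}{3515}} = \frac{i \sqrt{532023}}{37} \left(- \frac{3515}{7553}\right) = - \frac{95 i \sqrt{532023}}{7553}$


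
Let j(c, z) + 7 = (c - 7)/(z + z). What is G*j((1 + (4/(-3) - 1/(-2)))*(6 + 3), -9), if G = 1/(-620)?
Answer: 241/22320 ≈ 0.010797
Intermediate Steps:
j(c, z) = -7 + (-7 + c)/(2*z) (j(c, z) = -7 + (c - 7)/(z + z) = -7 + (-7 + c)/((2*z)) = -7 + (-7 + c)*(1/(2*z)) = -7 + (-7 + c)/(2*z))
G = -1/620 ≈ -0.0016129
G*j((1 + (4/(-3) - 1/(-2)))*(6 + 3), -9) = -(-7 + (1 + (4/(-3) - 1/(-2)))*(6 + 3) - 14*(-9))/(1240*(-9)) = -(-1)*(-7 + (1 + (4*(-⅓) - 1*(-½)))*9 + 126)/(1240*9) = -(-1)*(-7 + (1 + (-4/3 + ½))*9 + 126)/(1240*9) = -(-1)*(-7 + (1 - ⅚)*9 + 126)/(1240*9) = -(-1)*(-7 + (⅙)*9 + 126)/(1240*9) = -(-1)*(-7 + 3/2 + 126)/(1240*9) = -(-1)*241/(1240*9*2) = -1/620*(-241/36) = 241/22320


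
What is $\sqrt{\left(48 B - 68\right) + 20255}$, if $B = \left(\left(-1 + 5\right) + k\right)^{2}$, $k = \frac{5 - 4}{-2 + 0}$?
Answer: $5 \sqrt{831} \approx 144.14$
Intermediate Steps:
$k = - \frac{1}{2}$ ($k = 1 \frac{1}{-2} = 1 \left(- \frac{1}{2}\right) = - \frac{1}{2} \approx -0.5$)
$B = \frac{49}{4}$ ($B = \left(\left(-1 + 5\right) - \frac{1}{2}\right)^{2} = \left(4 - \frac{1}{2}\right)^{2} = \left(\frac{7}{2}\right)^{2} = \frac{49}{4} \approx 12.25$)
$\sqrt{\left(48 B - 68\right) + 20255} = \sqrt{\left(48 \cdot \frac{49}{4} - 68\right) + 20255} = \sqrt{\left(588 - 68\right) + 20255} = \sqrt{520 + 20255} = \sqrt{20775} = 5 \sqrt{831}$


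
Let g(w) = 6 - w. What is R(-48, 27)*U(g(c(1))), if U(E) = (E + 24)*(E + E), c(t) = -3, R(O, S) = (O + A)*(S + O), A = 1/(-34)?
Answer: 10185021/17 ≈ 5.9912e+5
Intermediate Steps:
A = -1/34 ≈ -0.029412
R(O, S) = (-1/34 + O)*(O + S) (R(O, S) = (O - 1/34)*(S + O) = (-1/34 + O)*(O + S))
U(E) = 2*E*(24 + E) (U(E) = (24 + E)*(2*E) = 2*E*(24 + E))
R(-48, 27)*U(g(c(1))) = ((-48)² - 1/34*(-48) - 1/34*27 - 48*27)*(2*(6 - 1*(-3))*(24 + (6 - 1*(-3)))) = (2304 + 24/17 - 27/34 - 1296)*(2*(6 + 3)*(24 + (6 + 3))) = 34293*(2*9*(24 + 9))/34 = 34293*(2*9*33)/34 = (34293/34)*594 = 10185021/17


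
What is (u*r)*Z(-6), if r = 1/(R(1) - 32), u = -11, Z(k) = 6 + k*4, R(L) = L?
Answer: -198/31 ≈ -6.3871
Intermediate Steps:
Z(k) = 6 + 4*k
r = -1/31 (r = 1/(1 - 32) = 1/(-31) = -1/31 ≈ -0.032258)
(u*r)*Z(-6) = (-11*(-1/31))*(6 + 4*(-6)) = 11*(6 - 24)/31 = (11/31)*(-18) = -198/31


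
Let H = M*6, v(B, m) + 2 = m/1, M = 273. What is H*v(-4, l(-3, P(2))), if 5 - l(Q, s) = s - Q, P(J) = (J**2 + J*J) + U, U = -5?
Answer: -4914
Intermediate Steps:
P(J) = -5 + 2*J**2 (P(J) = (J**2 + J*J) - 5 = (J**2 + J**2) - 5 = 2*J**2 - 5 = -5 + 2*J**2)
l(Q, s) = 5 + Q - s (l(Q, s) = 5 - (s - Q) = 5 + (Q - s) = 5 + Q - s)
v(B, m) = -2 + m (v(B, m) = -2 + m/1 = -2 + m*1 = -2 + m)
H = 1638 (H = 273*6 = 1638)
H*v(-4, l(-3, P(2))) = 1638*(-2 + (5 - 3 - (-5 + 2*2**2))) = 1638*(-2 + (5 - 3 - (-5 + 2*4))) = 1638*(-2 + (5 - 3 - (-5 + 8))) = 1638*(-2 + (5 - 3 - 1*3)) = 1638*(-2 + (5 - 3 - 3)) = 1638*(-2 - 1) = 1638*(-3) = -4914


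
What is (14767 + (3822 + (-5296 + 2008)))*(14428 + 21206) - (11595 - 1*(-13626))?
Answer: 545210613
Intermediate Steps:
(14767 + (3822 + (-5296 + 2008)))*(14428 + 21206) - (11595 - 1*(-13626)) = (14767 + (3822 - 3288))*35634 - (11595 + 13626) = (14767 + 534)*35634 - 1*25221 = 15301*35634 - 25221 = 545235834 - 25221 = 545210613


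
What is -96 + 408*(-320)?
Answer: -130656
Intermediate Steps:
-96 + 408*(-320) = -96 - 130560 = -130656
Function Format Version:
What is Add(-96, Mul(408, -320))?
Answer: -130656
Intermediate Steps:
Add(-96, Mul(408, -320)) = Add(-96, -130560) = -130656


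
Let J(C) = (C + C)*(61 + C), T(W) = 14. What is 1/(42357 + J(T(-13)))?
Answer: 1/44457 ≈ 2.2494e-5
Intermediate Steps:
J(C) = 2*C*(61 + C) (J(C) = (2*C)*(61 + C) = 2*C*(61 + C))
1/(42357 + J(T(-13))) = 1/(42357 + 2*14*(61 + 14)) = 1/(42357 + 2*14*75) = 1/(42357 + 2100) = 1/44457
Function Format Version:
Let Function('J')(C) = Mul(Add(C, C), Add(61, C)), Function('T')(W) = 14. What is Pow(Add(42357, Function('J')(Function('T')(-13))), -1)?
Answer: Rational(1, 44457) ≈ 2.2494e-5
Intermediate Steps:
Function('J')(C) = Mul(2, C, Add(61, C)) (Function('J')(C) = Mul(Mul(2, C), Add(61, C)) = Mul(2, C, Add(61, C)))
Pow(Add(42357, Function('J')(Function('T')(-13))), -1) = Pow(Add(42357, Mul(2, 14, Add(61, 14))), -1) = Pow(Add(42357, Mul(2, 14, 75)), -1) = Pow(Add(42357, 2100), -1) = Pow(44457, -1) = Rational(1, 44457)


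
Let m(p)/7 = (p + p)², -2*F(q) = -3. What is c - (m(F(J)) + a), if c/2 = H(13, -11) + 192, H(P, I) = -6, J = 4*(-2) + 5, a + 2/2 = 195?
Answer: 115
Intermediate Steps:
a = 194 (a = -1 + 195 = 194)
J = -3 (J = -8 + 5 = -3)
F(q) = 3/2 (F(q) = -½*(-3) = 3/2)
c = 372 (c = 2*(-6 + 192) = 2*186 = 372)
m(p) = 28*p² (m(p) = 7*(p + p)² = 7*(2*p)² = 7*(4*p²) = 28*p²)
c - (m(F(J)) + a) = 372 - (28*(3/2)² + 194) = 372 - (28*(9/4) + 194) = 372 - (63 + 194) = 372 - 1*257 = 372 - 257 = 115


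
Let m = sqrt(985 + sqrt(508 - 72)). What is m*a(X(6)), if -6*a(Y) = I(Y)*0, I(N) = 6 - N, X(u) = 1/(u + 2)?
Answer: 0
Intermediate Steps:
m = sqrt(985 + 2*sqrt(109)) (m = sqrt(985 + sqrt(436)) = sqrt(985 + 2*sqrt(109)) ≈ 31.716)
X(u) = 1/(2 + u)
a(Y) = 0 (a(Y) = -(6 - Y)*0/6 = -1/6*0 = 0)
m*a(X(6)) = sqrt(985 + 2*sqrt(109))*0 = 0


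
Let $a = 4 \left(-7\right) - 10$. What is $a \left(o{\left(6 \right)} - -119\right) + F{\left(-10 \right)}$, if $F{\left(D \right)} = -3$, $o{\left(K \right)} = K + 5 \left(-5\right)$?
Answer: $-3803$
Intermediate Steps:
$o{\left(K \right)} = -25 + K$ ($o{\left(K \right)} = K - 25 = -25 + K$)
$a = -38$ ($a = -28 - 10 = -38$)
$a \left(o{\left(6 \right)} - -119\right) + F{\left(-10 \right)} = - 38 \left(\left(-25 + 6\right) - -119\right) - 3 = - 38 \left(-19 + 119\right) - 3 = \left(-38\right) 100 - 3 = -3800 - 3 = -3803$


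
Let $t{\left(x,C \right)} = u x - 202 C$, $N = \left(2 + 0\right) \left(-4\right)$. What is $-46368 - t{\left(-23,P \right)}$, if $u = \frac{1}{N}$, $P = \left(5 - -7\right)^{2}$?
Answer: $- \frac{138263}{8} \approx -17283.0$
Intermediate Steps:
$N = -8$ ($N = 2 \left(-4\right) = -8$)
$P = 144$ ($P = \left(5 + 7\right)^{2} = 12^{2} = 144$)
$u = - \frac{1}{8}$ ($u = \frac{1}{-8} = - \frac{1}{8} \approx -0.125$)
$t{\left(x,C \right)} = - 202 C - \frac{x}{8}$ ($t{\left(x,C \right)} = - \frac{x}{8} - 202 C = - 202 C - \frac{x}{8}$)
$-46368 - t{\left(-23,P \right)} = -46368 - \left(\left(-202\right) 144 - - \frac{23}{8}\right) = -46368 - \left(-29088 + \frac{23}{8}\right) = -46368 - - \frac{232681}{8} = -46368 + \frac{232681}{8} = - \frac{138263}{8}$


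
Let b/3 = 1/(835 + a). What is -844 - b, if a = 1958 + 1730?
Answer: -3817415/4523 ≈ -844.00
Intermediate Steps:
a = 3688
b = 3/4523 (b = 3/(835 + 3688) = 3/4523 ≈ 0.00066328)
-844 - b = -844 - 1*3/4523 = -844 - 3/4523 = -3817415/4523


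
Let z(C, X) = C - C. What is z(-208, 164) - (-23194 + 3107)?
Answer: 20087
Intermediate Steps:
z(C, X) = 0
z(-208, 164) - (-23194 + 3107) = 0 - (-23194 + 3107) = 0 - 1*(-20087) = 0 + 20087 = 20087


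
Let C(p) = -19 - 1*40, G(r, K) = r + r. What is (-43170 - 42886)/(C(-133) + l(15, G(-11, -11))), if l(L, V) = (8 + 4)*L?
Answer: -86056/121 ≈ -711.21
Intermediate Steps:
G(r, K) = 2*r
C(p) = -59 (C(p) = -19 - 40 = -59)
l(L, V) = 12*L
(-43170 - 42886)/(C(-133) + l(15, G(-11, -11))) = (-43170 - 42886)/(-59 + 12*15) = -86056/(-59 + 180) = -86056/121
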